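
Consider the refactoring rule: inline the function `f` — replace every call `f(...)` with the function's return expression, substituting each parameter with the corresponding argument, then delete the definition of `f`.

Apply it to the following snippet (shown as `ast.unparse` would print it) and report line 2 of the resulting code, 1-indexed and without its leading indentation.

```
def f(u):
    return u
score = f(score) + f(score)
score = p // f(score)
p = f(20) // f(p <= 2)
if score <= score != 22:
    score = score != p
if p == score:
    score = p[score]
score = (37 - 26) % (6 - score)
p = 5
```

score = p // score

Transformed code:
score = score + score
score = p // score
p = 20 // (p <= 2)
if score <= score != 22:
    score = score != p
if p == score:
    score = p[score]
score = (37 - 26) % (6 - score)
p = 5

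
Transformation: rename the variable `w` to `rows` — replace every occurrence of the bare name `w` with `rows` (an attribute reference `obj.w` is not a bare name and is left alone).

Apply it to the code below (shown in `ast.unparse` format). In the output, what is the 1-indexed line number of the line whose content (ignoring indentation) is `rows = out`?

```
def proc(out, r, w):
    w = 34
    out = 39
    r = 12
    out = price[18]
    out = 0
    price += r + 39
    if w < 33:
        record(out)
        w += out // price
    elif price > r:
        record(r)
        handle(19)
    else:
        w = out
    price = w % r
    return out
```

15

Transformed code:
def proc(out, r, rows):
    rows = 34
    out = 39
    r = 12
    out = price[18]
    out = 0
    price += r + 39
    if rows < 33:
        record(out)
        rows += out // price
    elif price > r:
        record(r)
        handle(19)
    else:
        rows = out
    price = rows % r
    return out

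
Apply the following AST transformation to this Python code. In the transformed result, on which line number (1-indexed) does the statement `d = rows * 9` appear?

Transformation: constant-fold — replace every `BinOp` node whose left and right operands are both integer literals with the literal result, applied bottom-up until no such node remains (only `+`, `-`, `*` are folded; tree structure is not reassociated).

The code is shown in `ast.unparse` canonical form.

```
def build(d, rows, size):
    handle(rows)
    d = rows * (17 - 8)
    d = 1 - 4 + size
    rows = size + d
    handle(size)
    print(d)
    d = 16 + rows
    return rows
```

Transformed code:
def build(d, rows, size):
    handle(rows)
    d = rows * 9
    d = -3 + size
    rows = size + d
    handle(size)
    print(d)
    d = 16 + rows
    return rows

3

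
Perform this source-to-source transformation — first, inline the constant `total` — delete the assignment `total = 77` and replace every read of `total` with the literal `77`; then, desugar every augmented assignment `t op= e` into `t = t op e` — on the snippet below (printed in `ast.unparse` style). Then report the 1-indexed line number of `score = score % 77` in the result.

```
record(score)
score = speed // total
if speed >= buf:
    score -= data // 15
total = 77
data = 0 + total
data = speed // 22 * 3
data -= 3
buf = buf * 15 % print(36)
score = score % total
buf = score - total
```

Transformed code:
record(score)
score = speed // 77
if speed >= buf:
    score = score - data // 15
data = 0 + 77
data = speed // 22 * 3
data = data - 3
buf = buf * 15 % print(36)
score = score % 77
buf = score - 77

9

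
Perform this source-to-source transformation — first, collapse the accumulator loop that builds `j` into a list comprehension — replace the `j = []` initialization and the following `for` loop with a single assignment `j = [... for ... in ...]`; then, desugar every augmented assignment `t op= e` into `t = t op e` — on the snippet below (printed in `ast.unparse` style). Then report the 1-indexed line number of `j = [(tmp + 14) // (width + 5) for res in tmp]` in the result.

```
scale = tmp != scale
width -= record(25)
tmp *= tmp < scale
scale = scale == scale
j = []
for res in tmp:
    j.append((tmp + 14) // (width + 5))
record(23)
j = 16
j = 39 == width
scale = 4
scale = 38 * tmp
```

Transformed code:
scale = tmp != scale
width = width - record(25)
tmp = tmp * (tmp < scale)
scale = scale == scale
j = [(tmp + 14) // (width + 5) for res in tmp]
record(23)
j = 16
j = 39 == width
scale = 4
scale = 38 * tmp

5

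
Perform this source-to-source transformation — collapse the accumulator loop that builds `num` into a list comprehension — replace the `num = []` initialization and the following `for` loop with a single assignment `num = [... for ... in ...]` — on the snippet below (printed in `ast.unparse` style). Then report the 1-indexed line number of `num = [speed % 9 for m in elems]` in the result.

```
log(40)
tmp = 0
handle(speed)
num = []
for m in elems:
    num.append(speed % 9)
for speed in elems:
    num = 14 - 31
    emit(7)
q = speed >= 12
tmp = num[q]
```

4

Transformed code:
log(40)
tmp = 0
handle(speed)
num = [speed % 9 for m in elems]
for speed in elems:
    num = 14 - 31
    emit(7)
q = speed >= 12
tmp = num[q]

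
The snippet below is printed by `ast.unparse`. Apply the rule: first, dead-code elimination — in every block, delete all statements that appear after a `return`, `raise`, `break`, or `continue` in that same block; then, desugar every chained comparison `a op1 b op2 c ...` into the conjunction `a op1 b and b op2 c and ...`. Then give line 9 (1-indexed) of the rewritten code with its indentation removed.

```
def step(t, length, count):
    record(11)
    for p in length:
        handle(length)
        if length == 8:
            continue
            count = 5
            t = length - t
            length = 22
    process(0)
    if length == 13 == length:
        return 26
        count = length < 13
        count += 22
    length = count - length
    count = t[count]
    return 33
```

return 26

Transformed code:
def step(t, length, count):
    record(11)
    for p in length:
        handle(length)
        if length == 8:
            continue
    process(0)
    if length == 13 and 13 == length:
        return 26
    length = count - length
    count = t[count]
    return 33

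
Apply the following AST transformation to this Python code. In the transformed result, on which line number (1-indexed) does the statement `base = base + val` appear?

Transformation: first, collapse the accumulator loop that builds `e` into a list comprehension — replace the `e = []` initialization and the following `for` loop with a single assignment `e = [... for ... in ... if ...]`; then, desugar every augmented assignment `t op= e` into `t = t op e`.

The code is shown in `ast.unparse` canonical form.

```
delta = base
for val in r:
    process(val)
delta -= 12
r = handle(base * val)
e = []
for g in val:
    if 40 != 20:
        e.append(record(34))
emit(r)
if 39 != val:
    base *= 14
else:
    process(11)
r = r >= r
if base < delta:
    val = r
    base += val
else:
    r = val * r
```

15

Transformed code:
delta = base
for val in r:
    process(val)
delta = delta - 12
r = handle(base * val)
e = [record(34) for g in val if 40 != 20]
emit(r)
if 39 != val:
    base = base * 14
else:
    process(11)
r = r >= r
if base < delta:
    val = r
    base = base + val
else:
    r = val * r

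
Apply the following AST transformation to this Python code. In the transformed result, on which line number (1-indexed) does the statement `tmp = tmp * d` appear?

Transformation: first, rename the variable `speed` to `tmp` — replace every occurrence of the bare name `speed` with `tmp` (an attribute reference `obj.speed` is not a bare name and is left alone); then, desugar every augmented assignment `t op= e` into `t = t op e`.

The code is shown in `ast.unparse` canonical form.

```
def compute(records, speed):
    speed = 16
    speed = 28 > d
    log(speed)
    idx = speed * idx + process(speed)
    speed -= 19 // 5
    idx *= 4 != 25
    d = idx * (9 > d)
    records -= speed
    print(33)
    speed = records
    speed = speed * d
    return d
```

12

Transformed code:
def compute(records, tmp):
    tmp = 16
    tmp = 28 > d
    log(tmp)
    idx = tmp * idx + process(tmp)
    tmp = tmp - 19 // 5
    idx = idx * (4 != 25)
    d = idx * (9 > d)
    records = records - tmp
    print(33)
    tmp = records
    tmp = tmp * d
    return d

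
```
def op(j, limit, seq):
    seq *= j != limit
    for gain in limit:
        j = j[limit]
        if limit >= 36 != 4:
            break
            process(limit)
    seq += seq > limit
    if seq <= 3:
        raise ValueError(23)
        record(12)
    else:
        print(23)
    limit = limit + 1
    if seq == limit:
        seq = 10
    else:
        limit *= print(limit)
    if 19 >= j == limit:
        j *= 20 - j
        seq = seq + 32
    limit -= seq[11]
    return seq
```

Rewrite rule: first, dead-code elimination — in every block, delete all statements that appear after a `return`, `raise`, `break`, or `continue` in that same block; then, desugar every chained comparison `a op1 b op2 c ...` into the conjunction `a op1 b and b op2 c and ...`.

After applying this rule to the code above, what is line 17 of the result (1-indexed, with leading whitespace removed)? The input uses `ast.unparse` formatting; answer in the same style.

if 19 >= j and j == limit:

Transformed code:
def op(j, limit, seq):
    seq *= j != limit
    for gain in limit:
        j = j[limit]
        if limit >= 36 and 36 != 4:
            break
    seq += seq > limit
    if seq <= 3:
        raise ValueError(23)
    else:
        print(23)
    limit = limit + 1
    if seq == limit:
        seq = 10
    else:
        limit *= print(limit)
    if 19 >= j and j == limit:
        j *= 20 - j
        seq = seq + 32
    limit -= seq[11]
    return seq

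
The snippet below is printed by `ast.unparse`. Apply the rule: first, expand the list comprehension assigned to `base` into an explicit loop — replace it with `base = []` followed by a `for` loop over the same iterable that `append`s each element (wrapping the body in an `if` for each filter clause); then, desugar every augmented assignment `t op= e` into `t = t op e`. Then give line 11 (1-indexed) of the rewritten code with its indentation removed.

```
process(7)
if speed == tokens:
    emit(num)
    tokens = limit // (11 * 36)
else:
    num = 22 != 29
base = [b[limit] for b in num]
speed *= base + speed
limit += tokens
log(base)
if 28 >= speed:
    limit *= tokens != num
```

Transformed code:
process(7)
if speed == tokens:
    emit(num)
    tokens = limit // (11 * 36)
else:
    num = 22 != 29
base = []
for b in num:
    base.append(b[limit])
speed = speed * (base + speed)
limit = limit + tokens
log(base)
if 28 >= speed:
    limit = limit * (tokens != num)

limit = limit + tokens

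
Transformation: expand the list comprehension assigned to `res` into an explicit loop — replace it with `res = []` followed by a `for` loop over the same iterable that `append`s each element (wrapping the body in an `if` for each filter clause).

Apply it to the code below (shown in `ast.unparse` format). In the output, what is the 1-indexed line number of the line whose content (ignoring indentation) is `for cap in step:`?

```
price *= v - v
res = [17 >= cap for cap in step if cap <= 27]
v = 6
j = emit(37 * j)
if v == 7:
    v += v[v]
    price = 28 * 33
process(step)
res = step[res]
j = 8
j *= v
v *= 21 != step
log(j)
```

Transformed code:
price *= v - v
res = []
for cap in step:
    if cap <= 27:
        res.append(17 >= cap)
v = 6
j = emit(37 * j)
if v == 7:
    v += v[v]
    price = 28 * 33
process(step)
res = step[res]
j = 8
j *= v
v *= 21 != step
log(j)

3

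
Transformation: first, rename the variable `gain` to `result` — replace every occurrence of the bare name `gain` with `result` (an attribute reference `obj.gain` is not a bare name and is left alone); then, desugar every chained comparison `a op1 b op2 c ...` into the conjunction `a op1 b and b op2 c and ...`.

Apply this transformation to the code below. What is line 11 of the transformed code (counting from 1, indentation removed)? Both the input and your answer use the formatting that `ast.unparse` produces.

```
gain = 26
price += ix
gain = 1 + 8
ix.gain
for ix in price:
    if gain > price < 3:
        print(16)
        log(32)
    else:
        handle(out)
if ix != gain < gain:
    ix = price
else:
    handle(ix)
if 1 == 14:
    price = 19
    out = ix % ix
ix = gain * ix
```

Transformed code:
result = 26
price += ix
result = 1 + 8
ix.gain
for ix in price:
    if result > price and price < 3:
        print(16)
        log(32)
    else:
        handle(out)
if ix != result and result < result:
    ix = price
else:
    handle(ix)
if 1 == 14:
    price = 19
    out = ix % ix
ix = result * ix

if ix != result and result < result:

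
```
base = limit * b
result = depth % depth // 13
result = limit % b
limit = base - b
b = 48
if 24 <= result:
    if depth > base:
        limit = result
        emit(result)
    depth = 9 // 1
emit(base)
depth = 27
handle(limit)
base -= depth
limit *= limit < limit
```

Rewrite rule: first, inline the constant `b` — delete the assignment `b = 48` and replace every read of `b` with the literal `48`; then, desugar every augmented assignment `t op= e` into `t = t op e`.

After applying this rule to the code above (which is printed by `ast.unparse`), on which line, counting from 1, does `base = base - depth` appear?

Transformed code:
base = limit * 48
result = depth % depth // 13
result = limit % 48
limit = base - 48
if 24 <= result:
    if depth > base:
        limit = result
        emit(result)
    depth = 9 // 1
emit(base)
depth = 27
handle(limit)
base = base - depth
limit = limit * (limit < limit)

13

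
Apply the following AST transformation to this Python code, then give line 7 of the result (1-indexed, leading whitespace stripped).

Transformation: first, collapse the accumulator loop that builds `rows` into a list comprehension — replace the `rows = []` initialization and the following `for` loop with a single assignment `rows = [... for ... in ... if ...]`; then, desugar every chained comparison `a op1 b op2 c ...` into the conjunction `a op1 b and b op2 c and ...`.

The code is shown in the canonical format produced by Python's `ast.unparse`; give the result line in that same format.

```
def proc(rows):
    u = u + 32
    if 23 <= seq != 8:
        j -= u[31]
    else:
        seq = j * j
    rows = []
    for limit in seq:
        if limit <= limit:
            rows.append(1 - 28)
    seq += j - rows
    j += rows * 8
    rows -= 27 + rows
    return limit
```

rows = [1 - 28 for limit in seq if limit <= limit]

Transformed code:
def proc(rows):
    u = u + 32
    if 23 <= seq and seq != 8:
        j -= u[31]
    else:
        seq = j * j
    rows = [1 - 28 for limit in seq if limit <= limit]
    seq += j - rows
    j += rows * 8
    rows -= 27 + rows
    return limit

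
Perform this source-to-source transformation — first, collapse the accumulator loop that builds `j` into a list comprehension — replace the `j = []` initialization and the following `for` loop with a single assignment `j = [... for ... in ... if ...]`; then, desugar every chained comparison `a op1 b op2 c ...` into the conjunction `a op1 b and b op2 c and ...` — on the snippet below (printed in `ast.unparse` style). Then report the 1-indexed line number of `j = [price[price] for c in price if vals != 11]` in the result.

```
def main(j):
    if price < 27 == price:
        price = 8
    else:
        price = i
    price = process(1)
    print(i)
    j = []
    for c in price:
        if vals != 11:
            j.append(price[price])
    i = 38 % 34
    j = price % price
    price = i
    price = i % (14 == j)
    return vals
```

Transformed code:
def main(j):
    if price < 27 and 27 == price:
        price = 8
    else:
        price = i
    price = process(1)
    print(i)
    j = [price[price] for c in price if vals != 11]
    i = 38 % 34
    j = price % price
    price = i
    price = i % (14 == j)
    return vals

8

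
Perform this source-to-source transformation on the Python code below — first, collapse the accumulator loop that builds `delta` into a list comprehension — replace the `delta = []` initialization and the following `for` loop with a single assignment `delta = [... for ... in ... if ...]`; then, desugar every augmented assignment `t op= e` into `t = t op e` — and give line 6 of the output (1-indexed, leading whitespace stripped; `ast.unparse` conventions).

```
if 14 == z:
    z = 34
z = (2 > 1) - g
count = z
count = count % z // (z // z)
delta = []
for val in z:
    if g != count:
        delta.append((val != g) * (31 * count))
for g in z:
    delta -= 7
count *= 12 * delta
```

Transformed code:
if 14 == z:
    z = 34
z = (2 > 1) - g
count = z
count = count % z // (z // z)
delta = [(val != g) * (31 * count) for val in z if g != count]
for g in z:
    delta = delta - 7
count = count * (12 * delta)

delta = [(val != g) * (31 * count) for val in z if g != count]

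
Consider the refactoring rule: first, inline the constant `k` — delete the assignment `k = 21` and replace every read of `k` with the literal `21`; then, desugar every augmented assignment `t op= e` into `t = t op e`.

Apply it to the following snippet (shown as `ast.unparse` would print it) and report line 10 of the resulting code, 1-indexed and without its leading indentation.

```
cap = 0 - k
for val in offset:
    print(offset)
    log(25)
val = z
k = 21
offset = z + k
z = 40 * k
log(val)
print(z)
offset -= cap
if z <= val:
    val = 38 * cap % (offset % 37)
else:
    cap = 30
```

offset = offset - cap

Transformed code:
cap = 0 - 21
for val in offset:
    print(offset)
    log(25)
val = z
offset = z + 21
z = 40 * 21
log(val)
print(z)
offset = offset - cap
if z <= val:
    val = 38 * cap % (offset % 37)
else:
    cap = 30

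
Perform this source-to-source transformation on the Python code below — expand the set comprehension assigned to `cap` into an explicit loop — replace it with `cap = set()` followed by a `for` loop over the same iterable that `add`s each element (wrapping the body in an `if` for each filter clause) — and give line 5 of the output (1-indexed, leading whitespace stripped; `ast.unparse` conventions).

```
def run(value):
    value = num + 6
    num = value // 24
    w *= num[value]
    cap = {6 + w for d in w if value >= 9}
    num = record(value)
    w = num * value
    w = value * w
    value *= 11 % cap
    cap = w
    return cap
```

Transformed code:
def run(value):
    value = num + 6
    num = value // 24
    w *= num[value]
    cap = set()
    for d in w:
        if value >= 9:
            cap.add(6 + w)
    num = record(value)
    w = num * value
    w = value * w
    value *= 11 % cap
    cap = w
    return cap

cap = set()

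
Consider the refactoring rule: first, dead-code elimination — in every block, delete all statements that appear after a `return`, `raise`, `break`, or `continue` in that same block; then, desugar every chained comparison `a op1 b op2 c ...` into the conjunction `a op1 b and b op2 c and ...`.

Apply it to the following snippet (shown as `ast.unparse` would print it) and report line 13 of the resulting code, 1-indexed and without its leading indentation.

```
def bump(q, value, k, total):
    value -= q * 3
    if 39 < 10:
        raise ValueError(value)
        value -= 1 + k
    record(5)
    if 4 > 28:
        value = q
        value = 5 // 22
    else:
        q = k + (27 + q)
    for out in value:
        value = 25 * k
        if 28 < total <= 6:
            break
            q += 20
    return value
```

Transformed code:
def bump(q, value, k, total):
    value -= q * 3
    if 39 < 10:
        raise ValueError(value)
    record(5)
    if 4 > 28:
        value = q
        value = 5 // 22
    else:
        q = k + (27 + q)
    for out in value:
        value = 25 * k
        if 28 < total and total <= 6:
            break
    return value

if 28 < total and total <= 6:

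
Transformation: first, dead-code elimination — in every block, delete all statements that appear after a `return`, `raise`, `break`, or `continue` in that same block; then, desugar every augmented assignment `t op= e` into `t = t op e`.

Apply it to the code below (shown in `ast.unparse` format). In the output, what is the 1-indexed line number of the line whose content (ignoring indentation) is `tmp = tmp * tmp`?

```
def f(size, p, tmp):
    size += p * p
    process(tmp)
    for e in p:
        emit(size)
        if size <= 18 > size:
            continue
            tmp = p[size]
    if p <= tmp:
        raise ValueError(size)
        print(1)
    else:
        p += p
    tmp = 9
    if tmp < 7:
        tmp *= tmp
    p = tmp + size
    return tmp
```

14

Transformed code:
def f(size, p, tmp):
    size = size + p * p
    process(tmp)
    for e in p:
        emit(size)
        if size <= 18 > size:
            continue
    if p <= tmp:
        raise ValueError(size)
    else:
        p = p + p
    tmp = 9
    if tmp < 7:
        tmp = tmp * tmp
    p = tmp + size
    return tmp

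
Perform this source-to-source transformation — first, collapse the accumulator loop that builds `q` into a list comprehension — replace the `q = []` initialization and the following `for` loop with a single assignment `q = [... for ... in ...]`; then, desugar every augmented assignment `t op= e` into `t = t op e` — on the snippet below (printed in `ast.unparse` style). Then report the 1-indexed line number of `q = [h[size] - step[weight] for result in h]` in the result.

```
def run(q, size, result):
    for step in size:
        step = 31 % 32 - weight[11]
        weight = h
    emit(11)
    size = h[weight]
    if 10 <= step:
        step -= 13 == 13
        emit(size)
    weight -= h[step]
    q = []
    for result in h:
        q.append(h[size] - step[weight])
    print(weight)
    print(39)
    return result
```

11

Transformed code:
def run(q, size, result):
    for step in size:
        step = 31 % 32 - weight[11]
        weight = h
    emit(11)
    size = h[weight]
    if 10 <= step:
        step = step - (13 == 13)
        emit(size)
    weight = weight - h[step]
    q = [h[size] - step[weight] for result in h]
    print(weight)
    print(39)
    return result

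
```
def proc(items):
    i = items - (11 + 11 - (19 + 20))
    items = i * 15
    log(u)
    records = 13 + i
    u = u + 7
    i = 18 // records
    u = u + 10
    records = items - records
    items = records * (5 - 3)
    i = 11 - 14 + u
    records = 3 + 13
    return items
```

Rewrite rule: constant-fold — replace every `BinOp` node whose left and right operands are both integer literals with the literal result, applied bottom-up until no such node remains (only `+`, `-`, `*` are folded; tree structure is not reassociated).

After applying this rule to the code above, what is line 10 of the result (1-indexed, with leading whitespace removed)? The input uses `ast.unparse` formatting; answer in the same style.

items = records * 2

Transformed code:
def proc(items):
    i = items - -17
    items = i * 15
    log(u)
    records = 13 + i
    u = u + 7
    i = 18 // records
    u = u + 10
    records = items - records
    items = records * 2
    i = -3 + u
    records = 16
    return items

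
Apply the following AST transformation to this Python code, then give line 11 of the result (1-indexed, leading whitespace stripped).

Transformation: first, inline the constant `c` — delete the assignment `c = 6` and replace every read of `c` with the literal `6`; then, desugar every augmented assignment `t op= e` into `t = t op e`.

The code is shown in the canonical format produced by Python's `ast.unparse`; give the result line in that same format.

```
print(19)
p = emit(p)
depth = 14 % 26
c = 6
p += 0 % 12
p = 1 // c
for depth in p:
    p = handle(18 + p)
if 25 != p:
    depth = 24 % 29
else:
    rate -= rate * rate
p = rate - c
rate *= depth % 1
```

rate = rate - rate * rate

Transformed code:
print(19)
p = emit(p)
depth = 14 % 26
p = p + 0 % 12
p = 1 // 6
for depth in p:
    p = handle(18 + p)
if 25 != p:
    depth = 24 % 29
else:
    rate = rate - rate * rate
p = rate - 6
rate = rate * (depth % 1)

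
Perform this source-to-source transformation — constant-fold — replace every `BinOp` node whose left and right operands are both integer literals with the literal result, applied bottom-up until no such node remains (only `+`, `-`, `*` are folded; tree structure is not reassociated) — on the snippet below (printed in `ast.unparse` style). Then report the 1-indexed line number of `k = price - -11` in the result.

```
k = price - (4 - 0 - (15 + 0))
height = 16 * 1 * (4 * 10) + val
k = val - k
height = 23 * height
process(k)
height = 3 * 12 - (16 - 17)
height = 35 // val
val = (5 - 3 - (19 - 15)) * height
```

Transformed code:
k = price - -11
height = 640 + val
k = val - k
height = 23 * height
process(k)
height = 37
height = 35 // val
val = -2 * height

1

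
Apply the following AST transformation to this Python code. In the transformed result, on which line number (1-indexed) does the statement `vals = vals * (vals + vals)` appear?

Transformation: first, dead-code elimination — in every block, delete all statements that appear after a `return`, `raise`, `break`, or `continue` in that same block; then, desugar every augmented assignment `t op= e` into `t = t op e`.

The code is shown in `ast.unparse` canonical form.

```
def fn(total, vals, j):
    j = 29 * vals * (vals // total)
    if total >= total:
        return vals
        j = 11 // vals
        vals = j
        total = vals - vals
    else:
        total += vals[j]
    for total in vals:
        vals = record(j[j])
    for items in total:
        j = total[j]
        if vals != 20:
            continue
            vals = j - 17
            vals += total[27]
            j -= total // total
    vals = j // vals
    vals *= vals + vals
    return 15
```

14

Transformed code:
def fn(total, vals, j):
    j = 29 * vals * (vals // total)
    if total >= total:
        return vals
    else:
        total = total + vals[j]
    for total in vals:
        vals = record(j[j])
    for items in total:
        j = total[j]
        if vals != 20:
            continue
    vals = j // vals
    vals = vals * (vals + vals)
    return 15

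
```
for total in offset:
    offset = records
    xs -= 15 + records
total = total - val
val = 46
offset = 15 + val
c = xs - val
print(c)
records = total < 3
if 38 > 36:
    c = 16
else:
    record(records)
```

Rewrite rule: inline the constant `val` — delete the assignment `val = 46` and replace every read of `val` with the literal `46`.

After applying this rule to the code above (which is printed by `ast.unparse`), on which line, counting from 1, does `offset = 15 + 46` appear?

5

Transformed code:
for total in offset:
    offset = records
    xs -= 15 + records
total = total - 46
offset = 15 + 46
c = xs - 46
print(c)
records = total < 3
if 38 > 36:
    c = 16
else:
    record(records)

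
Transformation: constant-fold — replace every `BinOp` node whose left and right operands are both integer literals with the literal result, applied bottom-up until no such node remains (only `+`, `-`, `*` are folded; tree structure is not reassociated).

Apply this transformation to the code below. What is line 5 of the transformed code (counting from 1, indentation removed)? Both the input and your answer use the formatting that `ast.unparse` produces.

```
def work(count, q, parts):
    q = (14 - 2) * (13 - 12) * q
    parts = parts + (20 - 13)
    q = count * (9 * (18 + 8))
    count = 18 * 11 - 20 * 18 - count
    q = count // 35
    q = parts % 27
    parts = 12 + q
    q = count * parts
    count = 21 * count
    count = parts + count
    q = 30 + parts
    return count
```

count = -162 - count

Transformed code:
def work(count, q, parts):
    q = 12 * q
    parts = parts + 7
    q = count * 234
    count = -162 - count
    q = count // 35
    q = parts % 27
    parts = 12 + q
    q = count * parts
    count = 21 * count
    count = parts + count
    q = 30 + parts
    return count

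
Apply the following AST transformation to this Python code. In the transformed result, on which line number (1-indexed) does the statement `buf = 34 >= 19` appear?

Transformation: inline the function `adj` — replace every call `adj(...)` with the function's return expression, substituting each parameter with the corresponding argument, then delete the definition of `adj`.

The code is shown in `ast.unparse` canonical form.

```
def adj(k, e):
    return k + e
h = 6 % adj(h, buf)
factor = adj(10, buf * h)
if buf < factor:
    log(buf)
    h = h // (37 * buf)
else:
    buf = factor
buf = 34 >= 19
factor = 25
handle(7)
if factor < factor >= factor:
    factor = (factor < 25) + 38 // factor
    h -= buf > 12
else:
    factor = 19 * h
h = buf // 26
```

8

Transformed code:
h = 6 % (h + buf)
factor = 10 + buf * h
if buf < factor:
    log(buf)
    h = h // (37 * buf)
else:
    buf = factor
buf = 34 >= 19
factor = 25
handle(7)
if factor < factor >= factor:
    factor = (factor < 25) + 38 // factor
    h -= buf > 12
else:
    factor = 19 * h
h = buf // 26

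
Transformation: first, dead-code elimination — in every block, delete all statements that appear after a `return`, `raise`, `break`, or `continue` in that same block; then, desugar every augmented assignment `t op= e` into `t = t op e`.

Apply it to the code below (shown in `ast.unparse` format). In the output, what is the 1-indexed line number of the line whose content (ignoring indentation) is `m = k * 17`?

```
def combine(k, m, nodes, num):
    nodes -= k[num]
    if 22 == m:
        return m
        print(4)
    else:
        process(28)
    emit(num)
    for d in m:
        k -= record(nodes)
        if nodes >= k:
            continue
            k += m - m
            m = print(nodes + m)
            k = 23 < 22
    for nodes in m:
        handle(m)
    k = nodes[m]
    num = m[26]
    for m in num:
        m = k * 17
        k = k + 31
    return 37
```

17

Transformed code:
def combine(k, m, nodes, num):
    nodes = nodes - k[num]
    if 22 == m:
        return m
    else:
        process(28)
    emit(num)
    for d in m:
        k = k - record(nodes)
        if nodes >= k:
            continue
    for nodes in m:
        handle(m)
    k = nodes[m]
    num = m[26]
    for m in num:
        m = k * 17
        k = k + 31
    return 37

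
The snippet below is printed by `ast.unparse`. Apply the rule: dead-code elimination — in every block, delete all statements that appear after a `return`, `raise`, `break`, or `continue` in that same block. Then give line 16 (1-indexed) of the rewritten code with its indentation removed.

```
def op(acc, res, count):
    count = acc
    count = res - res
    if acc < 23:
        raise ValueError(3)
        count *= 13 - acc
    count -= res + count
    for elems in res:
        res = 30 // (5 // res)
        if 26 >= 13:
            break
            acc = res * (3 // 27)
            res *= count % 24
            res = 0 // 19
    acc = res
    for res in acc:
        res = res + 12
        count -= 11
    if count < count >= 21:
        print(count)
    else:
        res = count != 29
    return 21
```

Transformed code:
def op(acc, res, count):
    count = acc
    count = res - res
    if acc < 23:
        raise ValueError(3)
    count -= res + count
    for elems in res:
        res = 30 // (5 // res)
        if 26 >= 13:
            break
    acc = res
    for res in acc:
        res = res + 12
        count -= 11
    if count < count >= 21:
        print(count)
    else:
        res = count != 29
    return 21

print(count)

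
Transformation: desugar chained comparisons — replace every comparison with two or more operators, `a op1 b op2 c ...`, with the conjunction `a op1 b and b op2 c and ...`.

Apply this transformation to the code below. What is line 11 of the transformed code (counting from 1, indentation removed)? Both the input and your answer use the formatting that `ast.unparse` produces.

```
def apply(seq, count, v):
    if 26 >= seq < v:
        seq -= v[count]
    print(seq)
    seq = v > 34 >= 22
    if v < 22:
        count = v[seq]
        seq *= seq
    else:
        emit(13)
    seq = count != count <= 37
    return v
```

seq = count != count and count <= 37

Transformed code:
def apply(seq, count, v):
    if 26 >= seq and seq < v:
        seq -= v[count]
    print(seq)
    seq = v > 34 and 34 >= 22
    if v < 22:
        count = v[seq]
        seq *= seq
    else:
        emit(13)
    seq = count != count and count <= 37
    return v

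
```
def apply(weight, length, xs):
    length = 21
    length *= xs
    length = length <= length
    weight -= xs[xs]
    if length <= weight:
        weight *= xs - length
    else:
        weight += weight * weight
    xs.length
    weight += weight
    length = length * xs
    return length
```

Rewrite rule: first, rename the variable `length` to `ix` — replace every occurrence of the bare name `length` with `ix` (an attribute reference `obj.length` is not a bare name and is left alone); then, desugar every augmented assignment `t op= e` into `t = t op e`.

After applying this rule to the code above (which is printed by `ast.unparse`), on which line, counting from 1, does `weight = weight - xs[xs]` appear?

Transformed code:
def apply(weight, ix, xs):
    ix = 21
    ix = ix * xs
    ix = ix <= ix
    weight = weight - xs[xs]
    if ix <= weight:
        weight = weight * (xs - ix)
    else:
        weight = weight + weight * weight
    xs.length
    weight = weight + weight
    ix = ix * xs
    return ix

5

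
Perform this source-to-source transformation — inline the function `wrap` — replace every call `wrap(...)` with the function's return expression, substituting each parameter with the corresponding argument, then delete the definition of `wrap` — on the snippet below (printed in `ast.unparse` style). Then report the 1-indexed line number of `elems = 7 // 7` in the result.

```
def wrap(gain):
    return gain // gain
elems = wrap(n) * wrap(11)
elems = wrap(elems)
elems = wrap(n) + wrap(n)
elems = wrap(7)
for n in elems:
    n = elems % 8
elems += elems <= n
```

Transformed code:
elems = n // n * (11 // 11)
elems = elems // elems
elems = n // n + n // n
elems = 7 // 7
for n in elems:
    n = elems % 8
elems += elems <= n

4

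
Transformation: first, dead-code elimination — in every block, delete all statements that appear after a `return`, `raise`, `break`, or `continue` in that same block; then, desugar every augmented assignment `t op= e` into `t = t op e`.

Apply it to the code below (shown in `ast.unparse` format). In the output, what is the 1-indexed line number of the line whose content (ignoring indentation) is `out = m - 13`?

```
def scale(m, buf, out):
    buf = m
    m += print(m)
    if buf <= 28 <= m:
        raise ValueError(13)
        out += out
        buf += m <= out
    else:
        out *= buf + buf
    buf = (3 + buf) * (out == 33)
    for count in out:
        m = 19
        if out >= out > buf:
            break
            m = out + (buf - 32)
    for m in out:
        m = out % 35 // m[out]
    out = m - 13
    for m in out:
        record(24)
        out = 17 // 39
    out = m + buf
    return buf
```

15

Transformed code:
def scale(m, buf, out):
    buf = m
    m = m + print(m)
    if buf <= 28 <= m:
        raise ValueError(13)
    else:
        out = out * (buf + buf)
    buf = (3 + buf) * (out == 33)
    for count in out:
        m = 19
        if out >= out > buf:
            break
    for m in out:
        m = out % 35 // m[out]
    out = m - 13
    for m in out:
        record(24)
        out = 17 // 39
    out = m + buf
    return buf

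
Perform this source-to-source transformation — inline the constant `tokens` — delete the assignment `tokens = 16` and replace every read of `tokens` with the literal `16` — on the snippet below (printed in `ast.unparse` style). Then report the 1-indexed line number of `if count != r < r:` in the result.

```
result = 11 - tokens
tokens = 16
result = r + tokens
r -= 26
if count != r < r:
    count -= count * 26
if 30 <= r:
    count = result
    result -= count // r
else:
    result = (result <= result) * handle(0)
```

Transformed code:
result = 11 - 16
result = r + 16
r -= 26
if count != r < r:
    count -= count * 26
if 30 <= r:
    count = result
    result -= count // r
else:
    result = (result <= result) * handle(0)

4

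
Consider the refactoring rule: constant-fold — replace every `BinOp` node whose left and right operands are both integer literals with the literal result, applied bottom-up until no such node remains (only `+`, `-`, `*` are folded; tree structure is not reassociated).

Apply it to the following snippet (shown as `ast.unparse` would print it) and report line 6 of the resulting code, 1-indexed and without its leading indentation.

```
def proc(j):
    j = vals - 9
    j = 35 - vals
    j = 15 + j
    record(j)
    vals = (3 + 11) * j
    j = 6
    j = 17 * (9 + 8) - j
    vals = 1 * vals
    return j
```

vals = 14 * j

Transformed code:
def proc(j):
    j = vals - 9
    j = 35 - vals
    j = 15 + j
    record(j)
    vals = 14 * j
    j = 6
    j = 289 - j
    vals = 1 * vals
    return j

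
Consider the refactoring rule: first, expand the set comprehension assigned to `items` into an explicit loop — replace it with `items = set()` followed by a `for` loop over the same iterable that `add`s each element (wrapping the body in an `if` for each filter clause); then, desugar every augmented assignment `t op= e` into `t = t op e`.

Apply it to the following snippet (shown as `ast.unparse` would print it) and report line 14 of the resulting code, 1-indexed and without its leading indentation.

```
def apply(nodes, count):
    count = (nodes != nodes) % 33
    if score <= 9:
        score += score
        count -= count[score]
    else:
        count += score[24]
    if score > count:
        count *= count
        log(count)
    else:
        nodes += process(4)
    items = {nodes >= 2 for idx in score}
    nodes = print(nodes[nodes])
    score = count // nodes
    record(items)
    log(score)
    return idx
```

for idx in score:

Transformed code:
def apply(nodes, count):
    count = (nodes != nodes) % 33
    if score <= 9:
        score = score + score
        count = count - count[score]
    else:
        count = count + score[24]
    if score > count:
        count = count * count
        log(count)
    else:
        nodes = nodes + process(4)
    items = set()
    for idx in score:
        items.add(nodes >= 2)
    nodes = print(nodes[nodes])
    score = count // nodes
    record(items)
    log(score)
    return idx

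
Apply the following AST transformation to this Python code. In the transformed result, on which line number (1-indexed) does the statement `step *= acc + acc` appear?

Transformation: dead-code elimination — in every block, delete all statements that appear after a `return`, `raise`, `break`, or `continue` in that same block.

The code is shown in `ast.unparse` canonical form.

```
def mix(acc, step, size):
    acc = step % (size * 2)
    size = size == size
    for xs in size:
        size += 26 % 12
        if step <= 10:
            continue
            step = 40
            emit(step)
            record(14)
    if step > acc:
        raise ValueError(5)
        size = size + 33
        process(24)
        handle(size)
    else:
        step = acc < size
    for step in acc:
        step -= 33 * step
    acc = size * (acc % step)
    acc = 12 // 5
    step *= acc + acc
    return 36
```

16

Transformed code:
def mix(acc, step, size):
    acc = step % (size * 2)
    size = size == size
    for xs in size:
        size += 26 % 12
        if step <= 10:
            continue
    if step > acc:
        raise ValueError(5)
    else:
        step = acc < size
    for step in acc:
        step -= 33 * step
    acc = size * (acc % step)
    acc = 12 // 5
    step *= acc + acc
    return 36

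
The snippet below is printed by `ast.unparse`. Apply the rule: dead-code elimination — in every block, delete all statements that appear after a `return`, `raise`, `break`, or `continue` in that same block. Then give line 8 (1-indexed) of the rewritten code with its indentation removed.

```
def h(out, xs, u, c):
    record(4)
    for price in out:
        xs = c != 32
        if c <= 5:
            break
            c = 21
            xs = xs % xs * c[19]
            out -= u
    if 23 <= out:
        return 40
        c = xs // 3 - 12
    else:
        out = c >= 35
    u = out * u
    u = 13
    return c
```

Transformed code:
def h(out, xs, u, c):
    record(4)
    for price in out:
        xs = c != 32
        if c <= 5:
            break
    if 23 <= out:
        return 40
    else:
        out = c >= 35
    u = out * u
    u = 13
    return c

return 40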